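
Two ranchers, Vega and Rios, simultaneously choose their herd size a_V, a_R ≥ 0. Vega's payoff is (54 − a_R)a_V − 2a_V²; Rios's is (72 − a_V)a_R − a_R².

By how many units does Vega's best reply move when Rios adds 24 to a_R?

Expanding Vega's payoff: 54a_V − a_Ra_V − 2a_V².
∂π/∂a_V = 54 − a_R − 4a_V = 0, so a_V = 13.5 − 0.25a_R.
The reaction-function slope is −0.25, so a 24-unit rise in a_R moves a_V by −0.25 × 24 = −6. Vega's best response falls — the actions are strategic substitutes.

-6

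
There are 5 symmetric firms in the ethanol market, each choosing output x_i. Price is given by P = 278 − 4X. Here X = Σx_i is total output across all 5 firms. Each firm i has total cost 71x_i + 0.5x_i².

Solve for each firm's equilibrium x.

8.28

A representative firm's profit is π_i = x_i(278 − 4X) − 71x_i − 0.5x_i², with X = x_i + Σ_{j≠i} x_j.
First-order condition: 207 − 9x_i − 4Σ_{j≠i} x_j = 0.
Imposing symmetry (x_j = x for all j) turns Σ_{j≠i} x_j into 4x, so 207 = 25x and x = 8.28.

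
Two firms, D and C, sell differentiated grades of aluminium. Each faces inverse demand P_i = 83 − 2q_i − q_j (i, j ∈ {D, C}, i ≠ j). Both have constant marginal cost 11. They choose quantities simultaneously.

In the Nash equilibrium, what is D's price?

Firm D's profit: π = q_D(83 − 2q_D − q_C) − 11q_D.
∂π/∂q_D = 72 − 4q_D − q_C = 0 ⇒ q_D = 18 − 0.25q_C.
By symmetry q_C = q_D; substituting into the reaction function, 1.25q_D = 18 and q_D = 14.4.
P_D = 83 − 2·14.4 − 14.4 = 39.8.

39.8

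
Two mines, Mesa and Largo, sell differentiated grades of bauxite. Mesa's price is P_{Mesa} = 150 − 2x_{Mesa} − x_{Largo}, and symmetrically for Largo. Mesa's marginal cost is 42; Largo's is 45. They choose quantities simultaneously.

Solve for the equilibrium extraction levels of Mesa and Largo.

Mine Mesa's profit: π = x_{Mesa}(150 − 2x_{Mesa} − x_{Largo}) − 42x_{Mesa}.
∂π/∂x_{Mesa} = 108 − 4x_{Mesa} − x_{Largo} = 0 ⇒ x_{Mesa} = 27 − 0.25x_{Largo}.
Similarly x_{Largo} = 26.25 − 0.25x_{Mesa}.
Plugging x_{Largo} into Mesa's best response: x_{Mesa} = 27 − 0.25(26.25 − 0.25x_{Mesa}) ⇒ 0.9375x_{Mesa} = 20.4375, so x_{Mesa} = 21.8.
Then x_{Largo} = 26.25 − 0.25·21.8 = 20.8.

21.8, 20.8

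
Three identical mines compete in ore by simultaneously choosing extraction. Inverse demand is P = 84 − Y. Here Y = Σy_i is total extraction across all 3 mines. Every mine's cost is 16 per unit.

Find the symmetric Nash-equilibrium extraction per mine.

17

A representative mine's profit is π_i = y_i(84 − Y) − 16y_i, with Y = y_i + Σ_{j≠i} y_j.
First-order condition: 68 − 2y_i − Σ_{j≠i} y_j = 0.
With identical mines, set every y_j = y: then 68 − 2y − 2y = 0, i.e. y = 68/4 = 17.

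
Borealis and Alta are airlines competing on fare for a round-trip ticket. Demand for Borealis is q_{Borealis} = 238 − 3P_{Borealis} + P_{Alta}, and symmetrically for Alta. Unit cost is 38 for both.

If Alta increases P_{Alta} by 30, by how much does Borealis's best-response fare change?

5

Borealis's profit: π = (P_{Borealis} − 38)(238 − 3P_{Borealis} + P_{Alta}).
∂π/∂P_{Borealis} = 352 − 6P_{Borealis} + P_{Alta} = 0 ⇒ P_{Borealis} = 176/3 + (1/6)P_{Alta}.
The reaction-function slope is 1/6, so a 30-unit rise in P_{Alta} moves P_{Borealis} by 1/6 × 30 = 5. Borealis's best response rises — the actions are strategic complements.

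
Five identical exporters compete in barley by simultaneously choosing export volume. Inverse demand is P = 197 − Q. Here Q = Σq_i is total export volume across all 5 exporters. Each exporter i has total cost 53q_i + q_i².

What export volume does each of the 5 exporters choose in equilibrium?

18

A representative exporter's profit is π_i = q_i(197 − Q) − 53q_i − q_i², with Q = q_i + Σ_{j≠i} q_j.
First-order condition: 144 − 4q_i − Σ_{j≠i} q_j = 0.
With identical exporters, set every q_j = q: then 144 − 4q − 4q = 0, i.e. q = 144/8 = 18.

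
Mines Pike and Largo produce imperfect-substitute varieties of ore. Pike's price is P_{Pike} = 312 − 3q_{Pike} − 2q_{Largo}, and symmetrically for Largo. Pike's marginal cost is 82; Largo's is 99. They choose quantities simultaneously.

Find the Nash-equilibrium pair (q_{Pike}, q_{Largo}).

29.8125, 25.5625

Mine Pike's profit: π = q_{Pike}(312 − 3q_{Pike} − 2q_{Largo}) − 82q_{Pike}.
∂π/∂q_{Pike} = 230 − 6q_{Pike} − 2q_{Largo} = 0 ⇒ q_{Pike} = 115/3 − (1/3)q_{Largo}.
Similarly q_{Largo} = 35.5 − (1/3)q_{Pike}.
Solving the two reaction functions simultaneously: (1 − (−1/3)(−1/3))q_{Pike} = 115/3 − (1/3)·35.5, so (8/9)q_{Pike} = 26.5 and q_{Pike} = 29.8125.
Then q_{Largo} = 35.5 − (1/3)·29.8125 = 25.5625.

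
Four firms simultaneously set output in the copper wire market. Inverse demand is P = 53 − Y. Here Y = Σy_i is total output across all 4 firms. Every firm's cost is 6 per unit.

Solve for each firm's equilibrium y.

A representative firm's profit is π_i = y_i(53 − Y) − 6y_i, with Y = y_i + Σ_{j≠i} y_j.
First-order condition: 47 − 2y_i − Σ_{j≠i} y_j = 0.
Imposing symmetry (y_j = y for all j) turns Σ_{j≠i} y_j into 3y, so 47 = 5y and y = 9.4.

9.4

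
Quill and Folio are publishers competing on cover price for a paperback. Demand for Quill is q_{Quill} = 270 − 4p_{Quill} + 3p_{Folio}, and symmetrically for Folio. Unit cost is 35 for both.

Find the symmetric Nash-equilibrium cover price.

82

Quill's profit: π = (p_{Quill} − 35)(270 − 4p_{Quill} + 3p_{Folio}).
∂π/∂p_{Quill} = 410 − 8p_{Quill} + 3p_{Folio} = 0 ⇒ p_{Quill} = 51.25 + 0.375p_{Folio}.
Setting p_{Quill} = p_{Folio} in the reaction function: p_{Quill} = 51.25 + 0.375p_{Quill}, so p_{Quill} = 51.25 / 0.625 = 82.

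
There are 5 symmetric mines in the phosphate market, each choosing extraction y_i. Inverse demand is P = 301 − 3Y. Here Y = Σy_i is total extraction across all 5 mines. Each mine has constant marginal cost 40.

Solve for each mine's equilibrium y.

A representative mine's profit is π_i = y_i(301 − 3Y) − 40y_i, with Y = y_i + Σ_{j≠i} y_j.
First-order condition: 261 − 6y_i − 3Σ_{j≠i} y_j = 0.
With identical mines, set every y_j = y: then 261 − 6y − 12y = 0, i.e. y = 261/18 = 14.5.

14.5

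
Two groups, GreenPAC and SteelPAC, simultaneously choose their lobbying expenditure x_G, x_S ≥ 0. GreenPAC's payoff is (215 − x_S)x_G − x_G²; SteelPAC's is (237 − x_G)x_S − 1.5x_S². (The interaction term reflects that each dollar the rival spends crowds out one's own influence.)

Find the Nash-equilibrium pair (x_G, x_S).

Expanding GreenPAC's payoff: 215x_G − x_Sx_G − x_G².
∂π/∂x_G = 215 − x_S − 2x_G = 0, so x_G = 107.5 − 0.5x_S.
Likewise for SteelPAC: x_S = 79 − (1/3)x_G.
Solving the two reaction functions simultaneously: (1 − (−0.5)(−1/3))x_G = 107.5 − 0.5·79, so (5/6)x_G = 68 and x_G = 81.6.
Then x_S = 79 − (1/3)·81.6 = 51.8.

81.6, 51.8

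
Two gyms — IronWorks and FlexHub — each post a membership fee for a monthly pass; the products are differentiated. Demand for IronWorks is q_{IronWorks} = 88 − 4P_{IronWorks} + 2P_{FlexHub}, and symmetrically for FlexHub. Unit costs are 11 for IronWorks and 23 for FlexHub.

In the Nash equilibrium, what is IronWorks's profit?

635.04

IronWorks's profit: π = (P_{IronWorks} − 11)(88 − 4P_{IronWorks} + 2P_{FlexHub}).
∂π/∂P_{IronWorks} = 132 − 8P_{IronWorks} + 2P_{FlexHub} = 0 ⇒ P_{IronWorks} = 16.5 + 0.25P_{FlexHub}.
Similarly P_{FlexHub} = 22.5 + 0.25P_{IronWorks}.
Plugging P_{FlexHub} into IronWorks's best response: P_{IronWorks} = 16.5 + 0.25(22.5 + 0.25P_{IronWorks}) ⇒ 0.9375P_{IronWorks} = 22.125, so P_{IronWorks} = 23.6.
Then P_{FlexHub} = 22.5 + 0.25·23.6 = 28.4.
q_{IronWorks} = 88 − 4·23.6 + 2·28.4 = 50.4.
Profit = (23.6 − 11)·50.4 = 635.04.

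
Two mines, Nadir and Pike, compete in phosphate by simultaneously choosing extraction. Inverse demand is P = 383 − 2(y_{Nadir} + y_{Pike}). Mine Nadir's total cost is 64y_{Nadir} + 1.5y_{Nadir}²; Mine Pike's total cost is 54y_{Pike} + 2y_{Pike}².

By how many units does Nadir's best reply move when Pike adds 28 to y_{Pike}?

-8

Mine Nadir's profit: π = y_{Nadir}(383 − 2(y_{Nadir} + y_{Pike})) − 64y_{Nadir} − 1.5y_{Nadir}².
∂π/∂y_{Nadir} = 319 − 7y_{Nadir} − 2y_{Pike} = 0, so y_{Nadir} = 319/7 − (2/7)y_{Pike}.
The reaction-function slope is −2/7, so a 28-unit rise in y_{Pike} moves y_{Nadir} by −2/7 × 28 = −8. Nadir's best response falls — the actions are strategic substitutes.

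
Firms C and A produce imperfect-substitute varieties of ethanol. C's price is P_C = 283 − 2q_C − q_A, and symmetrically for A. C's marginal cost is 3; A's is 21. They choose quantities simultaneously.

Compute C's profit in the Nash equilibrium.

6543.68

Firm C's profit: π = q_C(283 − 2q_C − q_A) − 3q_C.
∂π/∂q_C = 280 − 4q_C − q_A = 0 ⇒ q_C = 70 − 0.25q_A.
Similarly q_A = 65.5 − 0.25q_C.
Solving the two reaction functions simultaneously: (1 − (−0.25)(−0.25))q_C = 70 − 0.25·65.5, so 0.9375q_C = 53.625 and q_C = 57.2.
Then q_A = 65.5 − 0.25·57.2 = 51.2.
P_C = 283 − 2·57.2 − 51.2 = 117.4.
Profit = (117.4 − 3)·57.2 = 6543.68.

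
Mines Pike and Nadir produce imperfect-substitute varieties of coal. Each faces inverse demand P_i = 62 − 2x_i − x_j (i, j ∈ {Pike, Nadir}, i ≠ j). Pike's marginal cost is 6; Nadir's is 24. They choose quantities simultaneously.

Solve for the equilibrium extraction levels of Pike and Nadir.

12.4, 6.4

Mine Pike's profit: π = x_{Pike}(62 − 2x_{Pike} − x_{Nadir}) − 6x_{Pike}.
∂π/∂x_{Pike} = 56 − 4x_{Pike} − x_{Nadir} = 0 ⇒ x_{Pike} = 14 − 0.25x_{Nadir}.
Similarly x_{Nadir} = 9.5 − 0.25x_{Pike}.
Solving the two reaction functions simultaneously: (1 − (−0.25)(−0.25))x_{Pike} = 14 − 0.25·9.5, so 0.9375x_{Pike} = 11.625 and x_{Pike} = 12.4.
Then x_{Nadir} = 9.5 − 0.25·12.4 = 6.4.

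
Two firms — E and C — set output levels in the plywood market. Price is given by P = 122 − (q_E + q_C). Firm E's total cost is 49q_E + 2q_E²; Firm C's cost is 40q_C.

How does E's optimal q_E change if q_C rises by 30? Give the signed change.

-5

Firm E's profit: π = q_E(122 − (q_E + q_C)) − 49q_E − 2q_E².
∂π/∂q_E = 73 − 6q_E − q_C = 0, so q_E = 73/6 − (1/6)q_C.
The reaction-function slope is −1/6, so a 30-unit rise in q_C moves q_E by −1/6 × 30 = −5. E's best response falls — the actions are strategic substitutes.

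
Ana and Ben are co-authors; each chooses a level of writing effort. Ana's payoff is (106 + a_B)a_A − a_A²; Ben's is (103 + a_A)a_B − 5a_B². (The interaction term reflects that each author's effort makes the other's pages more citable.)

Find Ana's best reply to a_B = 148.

127

Expanding Ana's payoff: 106a_A + a_Ba_A − a_A².
∂π/∂a_A = 106 + a_B − 2a_A = 0, so a_A = 53 + 0.5a_B.
At a_B = 148: a_A = 53 + 0.5·148 = 127.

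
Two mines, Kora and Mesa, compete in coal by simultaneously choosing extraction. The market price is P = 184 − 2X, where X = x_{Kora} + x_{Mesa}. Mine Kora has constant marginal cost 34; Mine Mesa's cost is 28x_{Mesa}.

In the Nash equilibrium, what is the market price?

Mine Kora's profit: π = x_{Kora}(184 − 2(x_{Kora} + x_{Mesa})) − 34x_{Kora}.
∂π/∂x_{Kora} = 150 − 4x_{Kora} − 2x_{Mesa} = 0, so x_{Kora} = 37.5 − 0.5x_{Mesa}.
By the same steps for Mesa: x_{Mesa} = 39 − 0.5x_{Kora}.
Substituting the second reaction function into the first: x_{Kora} = 37.5 − 0.5(39 − 0.5x_{Kora}), which gives 0.75x_{Kora} = 18 ⇒ x_{Kora} = 24.
Then x_{Mesa} = 39 − 0.5·24 = 27.
Equilibrium price: P = 184 − 2·51 = 82.

82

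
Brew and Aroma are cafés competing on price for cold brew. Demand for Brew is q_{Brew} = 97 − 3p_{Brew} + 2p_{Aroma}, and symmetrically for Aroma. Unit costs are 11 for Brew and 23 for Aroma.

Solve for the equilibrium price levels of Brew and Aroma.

34.75, 39.25

Brew's profit: π = (p_{Brew} − 11)(97 − 3p_{Brew} + 2p_{Aroma}).
∂π/∂p_{Brew} = 130 − 6p_{Brew} + 2p_{Aroma} = 0 ⇒ p_{Brew} = 65/3 + (1/3)p_{Aroma}.
Similarly p_{Aroma} = 83/3 + (1/3)p_{Brew}.
Plugging p_{Aroma} into Brew's best response: p_{Brew} = 65/3 + (1/3)(83/3 + (1/3)p_{Brew}) ⇒ (8/9)p_{Brew} = 278/9, so p_{Brew} = 34.75.
Then p_{Aroma} = 83/3 + (1/3)·34.75 = 39.25.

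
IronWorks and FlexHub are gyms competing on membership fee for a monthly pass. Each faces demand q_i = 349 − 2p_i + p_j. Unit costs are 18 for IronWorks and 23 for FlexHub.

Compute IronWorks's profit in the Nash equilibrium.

24642

IronWorks's profit: π = (p_{IronWorks} − 18)(349 − 2p_{IronWorks} + p_{FlexHub}).
∂π/∂p_{IronWorks} = 385 − 4p_{IronWorks} + p_{FlexHub} = 0 ⇒ p_{IronWorks} = 96.25 + 0.25p_{FlexHub}.
Similarly p_{FlexHub} = 98.75 + 0.25p_{IronWorks}.
Plugging p_{FlexHub} into IronWorks's best response: p_{IronWorks} = 96.25 + 0.25(98.75 + 0.25p_{IronWorks}) ⇒ 0.9375p_{IronWorks} = 120.9375, so p_{IronWorks} = 129.
Then p_{FlexHub} = 98.75 + 0.25·129 = 131.
q_{IronWorks} = 349 − 2·129 + 131 = 222.
Profit = (129 − 18)·222 = 24642.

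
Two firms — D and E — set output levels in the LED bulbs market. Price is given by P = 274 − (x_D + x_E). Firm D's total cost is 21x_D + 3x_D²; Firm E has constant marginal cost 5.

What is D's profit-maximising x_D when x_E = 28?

Firm D's profit: π = x_D(274 − (x_D + x_E)) − 21x_D − 3x_D².
∂π/∂x_D = 253 − 8x_D − x_E = 0, so x_D = 31.625 − 0.125x_E.
At x_E = 28: x_D = 31.625 − 0.125·28 = 28.125.

28.125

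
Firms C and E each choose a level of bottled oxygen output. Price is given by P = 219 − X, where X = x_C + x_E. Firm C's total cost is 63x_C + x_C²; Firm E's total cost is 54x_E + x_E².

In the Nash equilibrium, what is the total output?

64.2

Firm C's profit: π = x_C(219 − (x_C + x_E)) − 63x_C − x_C².
∂π/∂x_C = 156 − 4x_C − x_E = 0, so x_C = 39 − 0.25x_E.
By the same steps for E: x_E = 41.25 − 0.25x_C.
Substituting the second reaction function into the first: x_C = 39 − 0.25(41.25 − 0.25x_C), which gives 0.9375x_C = 28.6875 ⇒ x_C = 30.6.
Then x_E = 41.25 − 0.25·30.6 = 33.6.
Total output: 30.6 + 33.6 = 64.2.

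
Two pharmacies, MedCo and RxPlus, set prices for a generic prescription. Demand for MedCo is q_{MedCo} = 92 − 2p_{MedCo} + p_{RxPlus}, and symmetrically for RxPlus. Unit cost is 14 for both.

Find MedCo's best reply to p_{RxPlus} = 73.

MedCo's profit: π = (p_{MedCo} − 14)(92 − 2p_{MedCo} + p_{RxPlus}).
∂π/∂p_{MedCo} = 120 − 4p_{MedCo} + p_{RxPlus} = 0 ⇒ p_{MedCo} = 30 + 0.25p_{RxPlus}.
At p_{RxPlus} = 73: p_{MedCo} = 30 + 0.25·73 = 48.25.

48.25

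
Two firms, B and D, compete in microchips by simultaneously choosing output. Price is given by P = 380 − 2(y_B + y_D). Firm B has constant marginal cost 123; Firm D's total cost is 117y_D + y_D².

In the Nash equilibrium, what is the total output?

77.7

Firm B's profit: π = y_B(380 − 2(y_B + y_D)) − 123y_B.
∂π/∂y_B = 257 − 4y_B − 2y_D = 0, so y_B = 64.25 − 0.5y_D.
For D: ∂π/∂y_D = 263 − 6y_D − 2y_B = 0 ⇒ y_D = 263/6 − (1/3)y_B.
Substituting the second reaction function into the first: y_B = 64.25 − 0.5(263/6 − (1/3)y_B), which gives (5/6)y_B = 127/3 ⇒ y_B = 50.8.
Then y_D = 263/6 − (1/3)·50.8 = 26.9.
Total output: 50.8 + 26.9 = 77.7.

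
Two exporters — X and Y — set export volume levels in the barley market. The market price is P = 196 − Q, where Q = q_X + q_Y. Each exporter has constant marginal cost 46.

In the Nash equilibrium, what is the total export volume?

100

Exporter X's profit: π = q_X(196 − (q_X + q_Y)) − 46q_X.
∂π/∂q_X = 150 − 2q_X − q_Y = 0, so q_X = 75 − 0.5q_Y.
Setting q_X = q_Y in the reaction function: q_X = 75 − 0.5q_X, so q_X = 75 / 1.5 = 50.
Total export volume: 50 + 50 = 100.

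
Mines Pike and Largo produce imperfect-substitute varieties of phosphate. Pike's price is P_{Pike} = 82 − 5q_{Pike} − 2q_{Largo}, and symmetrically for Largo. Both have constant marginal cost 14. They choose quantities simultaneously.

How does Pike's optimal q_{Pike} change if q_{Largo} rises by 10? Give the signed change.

-2

Mine Pike's profit: π = q_{Pike}(82 − 5q_{Pike} − 2q_{Largo}) − 14q_{Pike}.
∂π/∂q_{Pike} = 68 − 10q_{Pike} − 2q_{Largo} = 0 ⇒ q_{Pike} = 6.8 − 0.2q_{Largo}.
The reaction-function slope is −0.2, so a 10-unit rise in q_{Largo} moves q_{Pike} by −0.2 × 10 = −2. Pike's best response falls — the actions are strategic substitutes.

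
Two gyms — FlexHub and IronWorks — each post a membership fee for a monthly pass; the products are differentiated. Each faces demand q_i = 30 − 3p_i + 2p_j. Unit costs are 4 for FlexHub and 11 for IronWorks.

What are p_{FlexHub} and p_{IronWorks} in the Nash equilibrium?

11.8125, 14.4375

FlexHub's profit: π = (p_{FlexHub} − 4)(30 − 3p_{FlexHub} + 2p_{IronWorks}).
∂π/∂p_{FlexHub} = 42 − 6p_{FlexHub} + 2p_{IronWorks} = 0 ⇒ p_{FlexHub} = 7 + (1/3)p_{IronWorks}.
Similarly p_{IronWorks} = 10.5 + (1/3)p_{FlexHub}.
Solving the two reaction functions simultaneously: (1 − (1/3)(1/3))p_{FlexHub} = 7 + (1/3)·10.5, so (8/9)p_{FlexHub} = 10.5 and p_{FlexHub} = 11.8125.
Then p_{IronWorks} = 10.5 + (1/3)·11.8125 = 14.4375.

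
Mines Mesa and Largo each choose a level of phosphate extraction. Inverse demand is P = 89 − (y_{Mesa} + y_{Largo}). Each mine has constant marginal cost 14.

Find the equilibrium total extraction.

Mine Mesa's profit: π = y_{Mesa}(89 − (y_{Mesa} + y_{Largo})) − 14y_{Mesa}.
∂π/∂y_{Mesa} = 75 − 2y_{Mesa} − y_{Largo} = 0, so y_{Mesa} = 37.5 − 0.5y_{Largo}.
By symmetry y_{Largo} = y_{Mesa}; substituting into the reaction function, 1.5y_{Mesa} = 37.5 and y_{Mesa} = 25.
Total extraction: 25 + 25 = 50.

50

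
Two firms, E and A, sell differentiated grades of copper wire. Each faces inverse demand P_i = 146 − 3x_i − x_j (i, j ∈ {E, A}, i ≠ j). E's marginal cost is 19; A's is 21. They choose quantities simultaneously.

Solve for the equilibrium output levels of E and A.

18.2, 17.8

Firm E's profit: π = x_E(146 − 3x_E − x_A) − 19x_E.
∂π/∂x_E = 127 − 6x_E − x_A = 0 ⇒ x_E = 127/6 − (1/6)x_A.
Similarly x_A = 125/6 − (1/6)x_E.
Plugging x_A into E's best response: x_E = 127/6 − (1/6)(125/6 − (1/6)x_E) ⇒ (35/36)x_E = 637/36, so x_E = 18.2.
Then x_A = 125/6 − (1/6)·18.2 = 17.8.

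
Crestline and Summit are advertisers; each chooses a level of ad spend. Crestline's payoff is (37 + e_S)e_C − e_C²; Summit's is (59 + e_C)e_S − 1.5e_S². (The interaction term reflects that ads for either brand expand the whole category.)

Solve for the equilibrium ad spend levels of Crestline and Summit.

34, 31

Expanding Crestline's payoff: 37e_C + e_Se_C − e_C².
∂π/∂e_C = 37 + e_S − 2e_C = 0, so e_C = 18.5 + 0.5e_S.
Likewise for Summit: e_S = 59/3 + (1/3)e_C.
Solving the two reaction functions simultaneously: (1 − (0.5)(1/3))e_C = 18.5 + 0.5·(59/3), so (5/6)e_C = 85/3 and e_C = 34.
Then e_S = 59/3 + (1/3)·34 = 31.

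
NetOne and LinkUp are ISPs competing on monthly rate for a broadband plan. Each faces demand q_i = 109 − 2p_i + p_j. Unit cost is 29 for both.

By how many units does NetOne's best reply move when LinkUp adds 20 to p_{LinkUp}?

5

NetOne's profit: π = (p_{NetOne} − 29)(109 − 2p_{NetOne} + p_{LinkUp}).
∂π/∂p_{NetOne} = 167 − 4p_{NetOne} + p_{LinkUp} = 0 ⇒ p_{NetOne} = 41.75 + 0.25p_{LinkUp}.
The reaction-function slope is 0.25, so a 20-unit rise in p_{LinkUp} moves p_{NetOne} by 0.25 × 20 = 5. NetOne's best response rises — the actions are strategic complements.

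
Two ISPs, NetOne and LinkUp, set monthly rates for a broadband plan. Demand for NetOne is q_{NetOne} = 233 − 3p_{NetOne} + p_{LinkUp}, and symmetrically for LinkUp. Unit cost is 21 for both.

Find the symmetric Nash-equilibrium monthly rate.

NetOne's profit: π = (p_{NetOne} − 21)(233 − 3p_{NetOne} + p_{LinkUp}).
∂π/∂p_{NetOne} = 296 − 6p_{NetOne} + p_{LinkUp} = 0 ⇒ p_{NetOne} = 148/3 + (1/6)p_{LinkUp}.
Setting p_{NetOne} = p_{LinkUp} in the reaction function: p_{NetOne} = 148/3 + (1/6)p_{NetOne}, so p_{NetOne} = (148/3) / (5/6) = 59.2.

59.2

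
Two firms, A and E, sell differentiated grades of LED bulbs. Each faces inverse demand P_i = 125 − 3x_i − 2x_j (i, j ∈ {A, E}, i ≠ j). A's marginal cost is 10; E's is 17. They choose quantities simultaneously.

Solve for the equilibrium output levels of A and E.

Firm A's profit: π = x_A(125 − 3x_A − 2x_E) − 10x_A.
∂π/∂x_A = 115 − 6x_A − 2x_E = 0 ⇒ x_A = 115/6 − (1/3)x_E.
Similarly x_E = 18 − (1/3)x_A.
Plugging x_E into A's best response: x_A = 115/6 − (1/3)(18 − (1/3)x_A) ⇒ (8/9)x_A = 79/6, so x_A = 14.8125.
Then x_E = 18 − (1/3)·14.8125 = 13.0625.

14.8125, 13.0625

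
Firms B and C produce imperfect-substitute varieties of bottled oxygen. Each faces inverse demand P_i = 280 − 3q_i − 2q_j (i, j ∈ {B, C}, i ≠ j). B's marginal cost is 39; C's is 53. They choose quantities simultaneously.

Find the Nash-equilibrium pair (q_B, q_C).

Firm B's profit: π = q_B(280 − 3q_B − 2q_C) − 39q_B.
∂π/∂q_B = 241 − 6q_B − 2q_C = 0 ⇒ q_B = 241/6 − (1/3)q_C.
Similarly q_C = 227/6 − (1/3)q_B.
Solving the two reaction functions simultaneously: (1 − (−1/3)(−1/3))q_B = 241/6 − (1/3)·(227/6), so (8/9)q_B = 248/9 and q_B = 31.
Then q_C = 227/6 − (1/3)·31 = 27.5.

31, 27.5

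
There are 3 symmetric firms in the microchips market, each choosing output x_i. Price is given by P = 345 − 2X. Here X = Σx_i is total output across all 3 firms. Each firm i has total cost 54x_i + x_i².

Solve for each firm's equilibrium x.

A representative firm's profit is π_i = x_i(345 − 2X) − 54x_i − x_i², with X = x_i + Σ_{j≠i} x_j.
First-order condition: 291 − 6x_i − 2Σ_{j≠i} x_j = 0.
In a symmetric equilibrium every firm chooses the same x, so Σ_{j≠i} x_j = 2x. The condition becomes 291 − 10x = 0, giving x = 291/10 = 29.1.

29.1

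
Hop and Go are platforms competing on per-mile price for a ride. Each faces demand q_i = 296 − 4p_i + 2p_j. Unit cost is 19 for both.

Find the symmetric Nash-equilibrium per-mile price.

Hop's profit: π = (p_{Hop} − 19)(296 − 4p_{Hop} + 2p_{Go}).
∂π/∂p_{Hop} = 372 − 8p_{Hop} + 2p_{Go} = 0 ⇒ p_{Hop} = 46.5 + 0.25p_{Go}.
The game is symmetric, so in equilibrium p_{Go} = p_{Hop}: the reaction function gives 0.75p_{Hop} = 46.5, hence p_{Hop} = 62.

62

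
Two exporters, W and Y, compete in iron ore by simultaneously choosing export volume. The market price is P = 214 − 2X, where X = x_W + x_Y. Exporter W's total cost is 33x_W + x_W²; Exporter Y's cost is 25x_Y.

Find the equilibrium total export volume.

55.9

Exporter W's profit: π = x_W(214 − 2(x_W + x_Y)) − 33x_W − x_W².
∂π/∂x_W = 181 − 6x_W − 2x_Y = 0, so x_W = 181/6 − (1/3)x_Y.
For Y: ∂π/∂x_Y = 189 − 4x_Y − 2x_W = 0 ⇒ x_Y = 47.25 − 0.5x_W.
Solving the two reaction functions simultaneously: (1 − (−1/3)(−0.5))x_W = 181/6 − (1/3)·47.25, so (5/6)x_W = 173/12 and x_W = 17.3.
Then x_Y = 47.25 − 0.5·17.3 = 38.6.
Total export volume: 17.3 + 38.6 = 55.9.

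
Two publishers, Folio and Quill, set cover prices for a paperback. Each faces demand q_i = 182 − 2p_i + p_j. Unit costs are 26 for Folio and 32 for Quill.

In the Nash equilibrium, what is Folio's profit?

5575.68

Folio's profit: π = (p_{Folio} − 26)(182 − 2p_{Folio} + p_{Quill}).
∂π/∂p_{Folio} = 234 − 4p_{Folio} + p_{Quill} = 0 ⇒ p_{Folio} = 58.5 + 0.25p_{Quill}.
Similarly p_{Quill} = 61.5 + 0.25p_{Folio}.
Substituting the second reaction function into the first: p_{Folio} = 58.5 + 0.25(61.5 + 0.25p_{Folio}), which gives 0.9375p_{Folio} = 73.875 ⇒ p_{Folio} = 78.8.
Then p_{Quill} = 61.5 + 0.25·78.8 = 81.2.
q_{Folio} = 182 − 2·78.8 + 81.2 = 105.6.
Profit = (78.8 − 26)·105.6 = 5575.68.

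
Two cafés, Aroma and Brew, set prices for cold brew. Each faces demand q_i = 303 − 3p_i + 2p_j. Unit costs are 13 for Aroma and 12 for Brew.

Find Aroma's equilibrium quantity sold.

216.9375

Aroma's profit: π = (p_{Aroma} − 13)(303 − 3p_{Aroma} + 2p_{Brew}).
∂π/∂p_{Aroma} = 342 − 6p_{Aroma} + 2p_{Brew} = 0 ⇒ p_{Aroma} = 57 + (1/3)p_{Brew}.
Similarly p_{Brew} = 56.5 + (1/3)p_{Aroma}.
Solving the two reaction functions simultaneously: (1 − (1/3)(1/3))p_{Aroma} = 57 + (1/3)·56.5, so (8/9)p_{Aroma} = 455/6 and p_{Aroma} = 85.3125.
Then p_{Brew} = 56.5 + (1/3)·85.3125 = 84.9375.
q_{Aroma} = 303 − 3·85.3125 + 2·84.9375 = 216.9375.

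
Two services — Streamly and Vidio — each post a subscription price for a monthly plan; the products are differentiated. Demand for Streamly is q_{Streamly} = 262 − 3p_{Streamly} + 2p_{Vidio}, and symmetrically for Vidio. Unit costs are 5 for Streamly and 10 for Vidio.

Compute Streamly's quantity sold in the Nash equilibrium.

195.5625

Streamly's profit: π = (p_{Streamly} − 5)(262 − 3p_{Streamly} + 2p_{Vidio}).
∂π/∂p_{Streamly} = 277 − 6p_{Streamly} + 2p_{Vidio} = 0 ⇒ p_{Streamly} = 277/6 + (1/3)p_{Vidio}.
Similarly p_{Vidio} = 146/3 + (1/3)p_{Streamly}.
Substituting the second reaction function into the first: p_{Streamly} = 277/6 + (1/3)(146/3 + (1/3)p_{Streamly}), which gives (8/9)p_{Streamly} = 1123/18 ⇒ p_{Streamly} = 70.1875.
Then p_{Vidio} = 146/3 + (1/3)·70.1875 = 72.0625.
q_{Streamly} = 262 − 3·70.1875 + 2·72.0625 = 195.5625.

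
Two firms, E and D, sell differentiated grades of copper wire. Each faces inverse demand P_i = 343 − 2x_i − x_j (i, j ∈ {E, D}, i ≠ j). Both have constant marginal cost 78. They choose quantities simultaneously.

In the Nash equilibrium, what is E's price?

Firm E's profit: π = x_E(343 − 2x_E − x_D) − 78x_E.
∂π/∂x_E = 265 − 4x_E − x_D = 0 ⇒ x_E = 66.25 − 0.25x_D.
By symmetry x_D = x_E; substituting into the reaction function, 1.25x_E = 66.25 and x_E = 53.
P_E = 343 − 2·53 − 53 = 184.

184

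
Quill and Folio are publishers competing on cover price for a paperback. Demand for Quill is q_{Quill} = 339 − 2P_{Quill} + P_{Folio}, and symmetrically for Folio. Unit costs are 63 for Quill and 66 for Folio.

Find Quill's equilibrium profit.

17075.52

Quill's profit: π = (P_{Quill} − 63)(339 − 2P_{Quill} + P_{Folio}).
∂π/∂P_{Quill} = 465 − 4P_{Quill} + P_{Folio} = 0 ⇒ P_{Quill} = 116.25 + 0.25P_{Folio}.
Similarly P_{Folio} = 117.75 + 0.25P_{Quill}.
Solving the two reaction functions simultaneously: (1 − (0.25)(0.25))P_{Quill} = 116.25 + 0.25·117.75, so 0.9375P_{Quill} = 145.6875 and P_{Quill} = 155.4.
Then P_{Folio} = 117.75 + 0.25·155.4 = 156.6.
q_{Quill} = 339 − 2·155.4 + 156.6 = 184.8.
Profit = (155.4 − 63)·184.8 = 17075.52.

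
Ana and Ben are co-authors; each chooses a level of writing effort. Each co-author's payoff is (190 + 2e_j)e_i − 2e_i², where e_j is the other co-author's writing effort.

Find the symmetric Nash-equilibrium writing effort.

Ana's payoff is (190 + 2e_B)e_A − 2e_A².
∂π/∂e_A = 190 + 2e_B − 4e_A = 0, so e_A = 47.5 + 0.5e_B.
The game is symmetric, so in equilibrium e_B = e_A: the reaction function gives 0.5e_A = 47.5, hence e_A = 95.

95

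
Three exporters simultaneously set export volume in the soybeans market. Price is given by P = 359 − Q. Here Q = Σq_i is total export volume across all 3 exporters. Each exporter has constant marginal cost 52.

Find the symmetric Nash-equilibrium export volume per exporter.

A representative exporter's profit is π_i = q_i(359 − Q) − 52q_i, with Q = q_i + Σ_{j≠i} q_j.
First-order condition: 307 − 2q_i − Σ_{j≠i} q_j = 0.
In a symmetric equilibrium every exporter chooses the same q, so Σ_{j≠i} q_j = 2q. The condition becomes 307 − 4q = 0, giving q = 307/4 = 76.75.

76.75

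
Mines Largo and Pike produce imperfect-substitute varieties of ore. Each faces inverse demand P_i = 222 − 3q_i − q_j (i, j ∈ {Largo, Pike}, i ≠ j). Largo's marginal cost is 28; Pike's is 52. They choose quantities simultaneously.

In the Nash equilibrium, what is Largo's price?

113.2

Mine Largo's profit: π = q_{Largo}(222 − 3q_{Largo} − q_{Pike}) − 28q_{Largo}.
∂π/∂q_{Largo} = 194 − 6q_{Largo} − q_{Pike} = 0 ⇒ q_{Largo} = 97/3 − (1/6)q_{Pike}.
Similarly q_{Pike} = 85/3 − (1/6)q_{Largo}.
Solving the two reaction functions simultaneously: (1 − (−1/6)(−1/6))q_{Largo} = 97/3 − (1/6)·(85/3), so (35/36)q_{Largo} = 497/18 and q_{Largo} = 28.4.
Then q_{Pike} = 85/3 − (1/6)·28.4 = 23.6.
P_{Largo} = 222 − 3·28.4 − 23.6 = 113.2.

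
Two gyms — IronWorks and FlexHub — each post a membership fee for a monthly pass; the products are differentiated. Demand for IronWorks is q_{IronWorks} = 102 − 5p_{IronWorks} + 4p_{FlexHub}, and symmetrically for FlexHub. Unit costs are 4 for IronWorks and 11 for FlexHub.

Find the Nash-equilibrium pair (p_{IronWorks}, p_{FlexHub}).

IronWorks's profit: π = (p_{IronWorks} − 4)(102 − 5p_{IronWorks} + 4p_{FlexHub}).
∂π/∂p_{IronWorks} = 122 − 10p_{IronWorks} + 4p_{FlexHub} = 0 ⇒ p_{IronWorks} = 12.2 + 0.4p_{FlexHub}.
Similarly p_{FlexHub} = 15.7 + 0.4p_{IronWorks}.
Plugging p_{FlexHub} into IronWorks's best response: p_{IronWorks} = 12.2 + 0.4(15.7 + 0.4p_{IronWorks}) ⇒ 0.84p_{IronWorks} = 18.48, so p_{IronWorks} = 22.
Then p_{FlexHub} = 15.7 + 0.4·22 = 24.5.

22, 24.5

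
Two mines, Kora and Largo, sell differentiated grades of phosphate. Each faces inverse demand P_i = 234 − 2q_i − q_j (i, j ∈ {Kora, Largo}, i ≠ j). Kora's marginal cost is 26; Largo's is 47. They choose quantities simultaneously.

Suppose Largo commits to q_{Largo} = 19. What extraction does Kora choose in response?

Mine Kora's profit: π = q_{Kora}(234 − 2q_{Kora} − q_{Largo}) − 26q_{Kora}.
∂π/∂q_{Kora} = 208 − 4q_{Kora} − q_{Largo} = 0 ⇒ q_{Kora} = 52 − 0.25q_{Largo}.
At q_{Largo} = 19: q_{Kora} = 52 − 0.25·19 = 47.25.

47.25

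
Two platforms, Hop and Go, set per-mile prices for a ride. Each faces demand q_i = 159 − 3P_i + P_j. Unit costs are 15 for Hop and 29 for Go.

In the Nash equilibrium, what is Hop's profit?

2187

Hop's profit: π = (P_{Hop} − 15)(159 − 3P_{Hop} + P_{Go}).
∂π/∂P_{Hop} = 204 − 6P_{Hop} + P_{Go} = 0 ⇒ P_{Hop} = 34 + (1/6)P_{Go}.
Similarly P_{Go} = 41 + (1/6)P_{Hop}.
Plugging P_{Go} into Hop's best response: P_{Hop} = 34 + (1/6)(41 + (1/6)P_{Hop}) ⇒ (35/36)P_{Hop} = 245/6, so P_{Hop} = 42.
Then P_{Go} = 41 + (1/6)·42 = 48.
q_{Hop} = 159 − 3·42 + 48 = 81.
Profit = (42 − 15)·81 = 2187.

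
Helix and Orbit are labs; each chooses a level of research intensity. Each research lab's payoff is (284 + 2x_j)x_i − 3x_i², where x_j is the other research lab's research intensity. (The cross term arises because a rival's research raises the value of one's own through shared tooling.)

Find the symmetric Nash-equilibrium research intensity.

Helix's payoff is (284 + 2x_O)x_H − 3x_H².
∂π/∂x_H = 284 + 2x_O − 6x_H = 0, so x_H = 142/3 + (1/3)x_O.
By symmetry x_O = x_H; substituting into the reaction function, (2/3)x_H = 142/3 and x_H = 71.

71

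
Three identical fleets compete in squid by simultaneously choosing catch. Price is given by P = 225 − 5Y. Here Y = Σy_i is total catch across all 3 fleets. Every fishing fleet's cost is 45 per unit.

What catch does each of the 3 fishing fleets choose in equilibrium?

9

A representative fishing fleet's profit is π_i = y_i(225 − 5Y) − 45y_i, with Y = y_i + Σ_{j≠i} y_j.
First-order condition: 180 − 10y_i − 5Σ_{j≠i} y_j = 0.
With identical fishing fleets, set every y_j = y: then 180 − 10y − 10y = 0, i.e. y = 180/20 = 9.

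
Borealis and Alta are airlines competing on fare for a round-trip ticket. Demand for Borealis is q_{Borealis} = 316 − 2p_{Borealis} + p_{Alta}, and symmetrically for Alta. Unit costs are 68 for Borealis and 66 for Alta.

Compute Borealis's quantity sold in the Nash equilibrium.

164.8

Borealis's profit: π = (p_{Borealis} − 68)(316 − 2p_{Borealis} + p_{Alta}).
∂π/∂p_{Borealis} = 452 − 4p_{Borealis} + p_{Alta} = 0 ⇒ p_{Borealis} = 113 + 0.25p_{Alta}.
Similarly p_{Alta} = 112 + 0.25p_{Borealis}.
Solving the two reaction functions simultaneously: (1 − (0.25)(0.25))p_{Borealis} = 113 + 0.25·112, so 0.9375p_{Borealis} = 141 and p_{Borealis} = 150.4.
Then p_{Alta} = 112 + 0.25·150.4 = 149.6.
q_{Borealis} = 316 − 2·150.4 + 149.6 = 164.8.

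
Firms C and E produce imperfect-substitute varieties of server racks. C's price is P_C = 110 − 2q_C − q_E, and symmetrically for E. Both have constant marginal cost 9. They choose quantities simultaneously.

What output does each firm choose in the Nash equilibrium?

Firm C's profit: π = q_C(110 − 2q_C − q_E) − 9q_C.
∂π/∂q_C = 101 − 4q_C − q_E = 0 ⇒ q_C = 25.25 − 0.25q_E.
The game is symmetric, so in equilibrium q_E = q_C: the reaction function gives 1.25q_C = 25.25, hence q_C = 20.2.

20.2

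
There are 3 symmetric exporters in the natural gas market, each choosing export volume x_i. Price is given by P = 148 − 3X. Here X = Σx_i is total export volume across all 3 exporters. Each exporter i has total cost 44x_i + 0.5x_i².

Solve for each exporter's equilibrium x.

8

A representative exporter's profit is π_i = x_i(148 − 3X) − 44x_i − 0.5x_i², with X = x_i + Σ_{j≠i} x_j.
First-order condition: 104 − 7x_i − 3Σ_{j≠i} x_j = 0.
Imposing symmetry (x_j = x for all j) turns Σ_{j≠i} x_j into 2x, so 104 = 13x and x = 8.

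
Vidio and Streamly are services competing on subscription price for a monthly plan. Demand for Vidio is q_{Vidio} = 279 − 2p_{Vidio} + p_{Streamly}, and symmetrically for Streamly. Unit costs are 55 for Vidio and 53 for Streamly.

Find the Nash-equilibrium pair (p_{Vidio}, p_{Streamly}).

129.4, 128.6

Vidio's profit: π = (p_{Vidio} − 55)(279 − 2p_{Vidio} + p_{Streamly}).
∂π/∂p_{Vidio} = 389 − 4p_{Vidio} + p_{Streamly} = 0 ⇒ p_{Vidio} = 97.25 + 0.25p_{Streamly}.
Similarly p_{Streamly} = 96.25 + 0.25p_{Vidio}.
Plugging p_{Streamly} into Vidio's best response: p_{Vidio} = 97.25 + 0.25(96.25 + 0.25p_{Vidio}) ⇒ 0.9375p_{Vidio} = 121.3125, so p_{Vidio} = 129.4.
Then p_{Streamly} = 96.25 + 0.25·129.4 = 128.6.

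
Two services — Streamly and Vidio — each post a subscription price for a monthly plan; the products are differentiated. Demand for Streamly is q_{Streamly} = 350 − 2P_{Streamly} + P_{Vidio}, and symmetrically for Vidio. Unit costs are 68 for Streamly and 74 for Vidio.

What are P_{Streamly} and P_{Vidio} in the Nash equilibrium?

Streamly's profit: π = (P_{Streamly} − 68)(350 − 2P_{Streamly} + P_{Vidio}).
∂π/∂P_{Streamly} = 486 − 4P_{Streamly} + P_{Vidio} = 0 ⇒ P_{Streamly} = 121.5 + 0.25P_{Vidio}.
Similarly P_{Vidio} = 124.5 + 0.25P_{Streamly}.
Plugging P_{Vidio} into Streamly's best response: P_{Streamly} = 121.5 + 0.25(124.5 + 0.25P_{Streamly}) ⇒ 0.9375P_{Streamly} = 152.625, so P_{Streamly} = 162.8.
Then P_{Vidio} = 124.5 + 0.25·162.8 = 165.2.

162.8, 165.2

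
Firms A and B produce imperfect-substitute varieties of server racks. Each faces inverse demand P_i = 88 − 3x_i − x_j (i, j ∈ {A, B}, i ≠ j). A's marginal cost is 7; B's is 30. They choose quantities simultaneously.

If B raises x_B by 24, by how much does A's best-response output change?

Firm A's profit: π = x_A(88 − 3x_A − x_B) − 7x_A.
∂π/∂x_A = 81 − 6x_A − x_B = 0 ⇒ x_A = 13.5 − (1/6)x_B.
The reaction-function slope is −1/6, so a 24-unit rise in x_B moves x_A by −1/6 × 24 = −4. A's best response falls — the actions are strategic substitutes.

-4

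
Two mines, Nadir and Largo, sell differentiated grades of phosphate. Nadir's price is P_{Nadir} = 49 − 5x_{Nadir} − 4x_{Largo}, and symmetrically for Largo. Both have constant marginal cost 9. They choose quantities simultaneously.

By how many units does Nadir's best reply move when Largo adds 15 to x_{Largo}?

-6

Mine Nadir's profit: π = x_{Nadir}(49 − 5x_{Nadir} − 4x_{Largo}) − 9x_{Nadir}.
∂π/∂x_{Nadir} = 40 − 10x_{Nadir} − 4x_{Largo} = 0 ⇒ x_{Nadir} = 4 − 0.4x_{Largo}.
The reaction-function slope is −0.4, so a 15-unit rise in x_{Largo} moves x_{Nadir} by −0.4 × 15 = −6. Nadir's best response falls — the actions are strategic substitutes.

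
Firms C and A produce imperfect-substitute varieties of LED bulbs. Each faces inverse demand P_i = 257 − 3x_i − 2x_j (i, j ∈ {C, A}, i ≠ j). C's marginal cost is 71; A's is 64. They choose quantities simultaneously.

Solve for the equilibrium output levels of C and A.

22.8125, 24.5625

Firm C's profit: π = x_C(257 − 3x_C − 2x_A) − 71x_C.
∂π/∂x_C = 186 − 6x_C − 2x_A = 0 ⇒ x_C = 31 − (1/3)x_A.
Similarly x_A = 193/6 − (1/3)x_C.
Plugging x_A into C's best response: x_C = 31 − (1/3)(193/6 − (1/3)x_C) ⇒ (8/9)x_C = 365/18, so x_C = 22.8125.
Then x_A = 193/6 − (1/3)·22.8125 = 24.5625.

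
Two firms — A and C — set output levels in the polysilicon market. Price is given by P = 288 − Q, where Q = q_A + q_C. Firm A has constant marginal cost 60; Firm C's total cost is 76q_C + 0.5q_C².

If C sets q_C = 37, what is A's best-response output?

Firm A's profit: π = q_A(288 − (q_A + q_C)) − 60q_A.
∂π/∂q_A = 228 − 2q_A − q_C = 0, so q_A = 114 − 0.5q_C.
At q_C = 37: q_A = 114 − 0.5·37 = 95.5.

95.5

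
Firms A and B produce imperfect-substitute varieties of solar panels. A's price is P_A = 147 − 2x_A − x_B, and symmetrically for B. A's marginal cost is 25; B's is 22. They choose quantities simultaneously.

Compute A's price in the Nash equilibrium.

73.4

Firm A's profit: π = x_A(147 − 2x_A − x_B) − 25x_A.
∂π/∂x_A = 122 − 4x_A − x_B = 0 ⇒ x_A = 30.5 − 0.25x_B.
Similarly x_B = 31.25 − 0.25x_A.
Plugging x_B into A's best response: x_A = 30.5 − 0.25(31.25 − 0.25x_A) ⇒ 0.9375x_A = 22.6875, so x_A = 24.2.
Then x_B = 31.25 − 0.25·24.2 = 25.2.
P_A = 147 − 2·24.2 − 25.2 = 73.4.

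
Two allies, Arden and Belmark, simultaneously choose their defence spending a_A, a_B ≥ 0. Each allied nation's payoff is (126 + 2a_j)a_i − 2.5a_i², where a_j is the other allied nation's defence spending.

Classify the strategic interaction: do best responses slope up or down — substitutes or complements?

strategic complements

Arden's payoff is (126 + 2a_B)a_A − 2.5a_A².
∂π/∂a_A = 126 + 2a_B − 5a_A = 0, so a_A = 25.2 + 0.4a_B.
The best-response slope da_A/da_B = 0.4 > 0: the reaction function is upward-sloping, so the choices are strategic complements.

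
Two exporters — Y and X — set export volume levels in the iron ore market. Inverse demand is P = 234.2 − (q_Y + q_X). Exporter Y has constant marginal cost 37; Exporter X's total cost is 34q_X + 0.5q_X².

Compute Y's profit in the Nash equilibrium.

Exporter Y's profit: π = q_Y(234.2 − (q_Y + q_X)) − 37q_Y.
∂π/∂q_Y = 197.2 − 2q_Y − q_X = 0, so q_Y = 98.6 − 0.5q_X.
For X: ∂π/∂q_X = 200.2 − 3q_X − q_Y = 0 ⇒ q_X = 1001/15 − (1/3)q_Y.
Substituting the second reaction function into the first: q_Y = 98.6 − 0.5(1001/15 − (1/3)q_Y), which gives (5/6)q_Y = 1957/30 ⇒ q_Y = 78.28.
Then q_X = 1001/15 − (1/3)·78.28 = 40.64.
Price P = 234.2 − 118.92 = 115.28.
Y's profit: (115.28 − 37)·78.28 = 6127.7584.

6127.7584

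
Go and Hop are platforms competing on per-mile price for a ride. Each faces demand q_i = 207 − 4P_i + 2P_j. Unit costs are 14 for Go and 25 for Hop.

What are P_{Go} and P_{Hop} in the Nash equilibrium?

45.3, 49.7

Go's profit: π = (P_{Go} − 14)(207 − 4P_{Go} + 2P_{Hop}).
∂π/∂P_{Go} = 263 − 8P_{Go} + 2P_{Hop} = 0 ⇒ P_{Go} = 32.875 + 0.25P_{Hop}.
Similarly P_{Hop} = 38.375 + 0.25P_{Go}.
Substituting the second reaction function into the first: P_{Go} = 32.875 + 0.25(38.375 + 0.25P_{Go}), which gives 0.9375P_{Go} = 1359/32 ⇒ P_{Go} = 45.3.
Then P_{Hop} = 38.375 + 0.25·45.3 = 49.7.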